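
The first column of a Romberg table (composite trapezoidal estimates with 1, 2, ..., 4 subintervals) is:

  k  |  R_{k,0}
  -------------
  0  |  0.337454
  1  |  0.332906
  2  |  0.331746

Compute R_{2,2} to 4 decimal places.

0.3314

Richardson extrapolation on the trapezoidal column (denominator 4−1=3):
R_{1,1} = (4·0.332906 − 0.337454) / 3 = 0.331390
R_{2,1} = (4·0.331746 − 0.332906) / 3 = 0.331359
R_{2,2} = 0.331359 + (0.331359 − 0.331390)/15 = 0.331357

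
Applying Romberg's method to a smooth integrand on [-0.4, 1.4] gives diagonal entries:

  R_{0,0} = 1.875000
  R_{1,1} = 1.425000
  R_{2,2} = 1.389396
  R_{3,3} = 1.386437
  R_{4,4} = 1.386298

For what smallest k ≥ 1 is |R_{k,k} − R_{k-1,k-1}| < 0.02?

|R_{1,1} − R_{0,0}| = 0.450000 ≥ 0.02
|R_{2,2} − R_{1,1}| = 0.035604 ≥ 0.02
|R_{3,3} − R_{2,2}| = 0.002959 < 0.02

k = 3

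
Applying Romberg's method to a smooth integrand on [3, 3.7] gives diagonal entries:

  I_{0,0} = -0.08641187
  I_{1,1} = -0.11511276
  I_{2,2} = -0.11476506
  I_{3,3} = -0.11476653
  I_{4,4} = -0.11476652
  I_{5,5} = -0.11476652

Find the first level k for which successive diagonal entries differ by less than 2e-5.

k = 3

|I_{1,1} − I_{0,0}| = 0.02870089 ≥ 2e-5
|I_{2,2} − I_{1,1}| = 0.00034770 ≥ 2e-5
|I_{3,3} − I_{2,2}| = 0.00000147 < 2e-5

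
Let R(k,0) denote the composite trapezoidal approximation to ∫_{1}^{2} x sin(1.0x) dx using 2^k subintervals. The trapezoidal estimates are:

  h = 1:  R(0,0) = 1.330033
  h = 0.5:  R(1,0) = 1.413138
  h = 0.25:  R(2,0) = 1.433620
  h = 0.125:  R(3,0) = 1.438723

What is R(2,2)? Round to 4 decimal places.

1.4404

R(1,1) = (4·1.413138 − 1.330033) / 3 = 1.440840
R(2,1) = (4·1.433620 − 1.413138) / 3 = 1.440447
R(2,2) = (16·1.440447 − 1.440840) / 15 = 1.440421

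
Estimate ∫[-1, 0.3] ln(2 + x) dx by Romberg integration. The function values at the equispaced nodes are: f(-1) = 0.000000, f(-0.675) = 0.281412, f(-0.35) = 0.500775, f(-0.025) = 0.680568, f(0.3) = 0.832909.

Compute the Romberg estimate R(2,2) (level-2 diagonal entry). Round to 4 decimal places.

0.6157

R(0,0) (trapezoid, 1 panel, h=1.3000): 0.541391
R(1,0) (trapezoid, 2 panels, h=0.6500): 0.596199
R(2,0) (trapezoid, 4 panels, h=0.3250): 0.610743
R(1,1) = 0.596199 + (0.596199 − 0.541391)/3 = 0.614468
R(2,1) = 0.610743 + (0.610743 − 0.596199)/3 = 0.615591
R(2,2) = 0.615591 + (0.615591 − 0.614468)/15 = 0.615666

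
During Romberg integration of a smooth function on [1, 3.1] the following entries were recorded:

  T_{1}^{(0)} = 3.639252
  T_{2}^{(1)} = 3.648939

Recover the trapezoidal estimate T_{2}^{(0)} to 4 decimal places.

From T_{2}^{(1)} = (4·T_{2}^{(0)} − T_{1}^{(0)})/3, solve for T_{2}^{(0)}:
4·T_{2}^{(0)} = 3·3.648939 + 3.639252 = 14.586069
T_{2}^{(0)} = 3.646517

3.6465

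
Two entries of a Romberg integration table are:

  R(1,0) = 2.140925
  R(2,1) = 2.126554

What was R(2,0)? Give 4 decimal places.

2.1301

From R(2,1) = (4·R(2,0) − R(1,0))/3, solve for R(2,0):
4·R(2,0) = 3·2.126554 + 2.140925 = 8.520587
R(2,0) = 2.130147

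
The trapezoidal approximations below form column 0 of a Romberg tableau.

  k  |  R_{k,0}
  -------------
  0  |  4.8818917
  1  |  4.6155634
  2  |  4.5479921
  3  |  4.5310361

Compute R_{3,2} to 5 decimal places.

Richardson extrapolation on the trapezoidal column (denominator 4−1=3):
R_{2,1} = 4.5479921 + (4.5479921 − 4.6155634)/3 = 4.5254683
R_{3,1} = (4·4.5310361 − 4.5479921) / 3 = 4.5253841
R_{3,2} = (16·4.5253841 − 4.5254683) / 15 = 4.5253785

4.52538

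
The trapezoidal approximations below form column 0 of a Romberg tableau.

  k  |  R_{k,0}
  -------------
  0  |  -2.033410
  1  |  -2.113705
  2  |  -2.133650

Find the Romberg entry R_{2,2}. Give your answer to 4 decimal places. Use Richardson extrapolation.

-2.1403

Richardson extrapolation on the trapezoidal column (denominator 4−1=3):
R_{1,1} = (4·(-2.113705) − (-2.033410)) / 3 = -2.140470
R_{2,1} = -2.133650 + (-2.133650 − (-2.113705))/3 = -2.140298
R_{2,2} = (16·(-2.140298) − (-2.140470)) / 15 = -2.140287
(Column j=1 coincides with Simpson's rule on the same nodes.)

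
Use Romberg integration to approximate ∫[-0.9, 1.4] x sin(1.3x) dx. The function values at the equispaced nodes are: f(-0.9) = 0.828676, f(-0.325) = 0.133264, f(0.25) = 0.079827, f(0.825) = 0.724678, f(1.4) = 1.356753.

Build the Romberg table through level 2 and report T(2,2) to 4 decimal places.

1.1170

T(0,0) (trapezoid, 1 panel, h=2.3000): 2.513243
T(1,0) (trapezoid, 2 panels, h=1.1500): 1.348423
T(2,0) (trapezoid, 4 panels, h=0.5750): 1.167528
T(1,1) = 1.348423 + (1.348423 − 2.513243)/3 = 0.960150
T(2,1) = 1.167528 + (1.167528 − 1.348423)/3 = 1.107230
T(2,2) = 1.107230 + (1.107230 − 0.960150)/15 = 1.117035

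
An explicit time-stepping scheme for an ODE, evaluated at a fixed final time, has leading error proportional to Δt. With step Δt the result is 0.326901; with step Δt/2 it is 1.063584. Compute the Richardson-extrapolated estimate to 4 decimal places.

1.8003

Extrapolated value = (2·A(Δt/2) − A(Δt)) / (2 − 1)
= (2·1.063584 − 0.326901) / 1
= 1.800267 / 1 = 1.800267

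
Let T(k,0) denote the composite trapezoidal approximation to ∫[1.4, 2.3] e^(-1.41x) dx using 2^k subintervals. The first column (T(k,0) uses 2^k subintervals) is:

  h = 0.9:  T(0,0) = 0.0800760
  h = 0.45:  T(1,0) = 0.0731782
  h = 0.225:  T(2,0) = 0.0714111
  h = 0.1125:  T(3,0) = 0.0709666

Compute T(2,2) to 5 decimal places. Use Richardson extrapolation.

0.07082

Richardson extrapolation on the trapezoidal column (denominator 4−1=3):
T(1,1) = (4·0.0731782 − 0.0800760) / 3 = 0.0708789
T(2,1) = (4·0.0714111 − 0.0731782) / 3 = 0.0708221
T(2,2) = 0.0708221 + (0.0708221 − 0.0708789)/15 = 0.0708183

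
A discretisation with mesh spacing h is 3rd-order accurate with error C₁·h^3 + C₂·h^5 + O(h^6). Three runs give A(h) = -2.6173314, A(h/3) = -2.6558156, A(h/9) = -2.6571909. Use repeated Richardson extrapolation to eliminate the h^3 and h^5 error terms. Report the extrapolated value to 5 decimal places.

-2.65724

First eliminate the h^3 term (factor 3^3 = 27):
  B₁ = (27·(-2.6558156) − (-2.6173314))/26 = -2.6572958
  B₂ = (27·(-2.6571909) − (-2.6558156))/26 = -2.6572438
Then eliminate the h^5 term (factor 3^5 = 243):
  (243·(-2.6572438) − (-2.6572958))/242 = -2.6572436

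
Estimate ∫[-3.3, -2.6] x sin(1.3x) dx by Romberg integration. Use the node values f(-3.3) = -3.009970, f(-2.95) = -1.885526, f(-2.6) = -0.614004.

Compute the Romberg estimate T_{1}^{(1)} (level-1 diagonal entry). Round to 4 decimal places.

T_{0}^{(0)} (trapezoid, 1 panel, h=0.7000): -1.268391
T_{1}^{(0)} (trapezoid, 2 panels, h=0.3500): -1.294130
T_{1}^{(1)} = -1.294130 + (-1.294130 − (-1.268391))/3 = -1.302710

-1.3027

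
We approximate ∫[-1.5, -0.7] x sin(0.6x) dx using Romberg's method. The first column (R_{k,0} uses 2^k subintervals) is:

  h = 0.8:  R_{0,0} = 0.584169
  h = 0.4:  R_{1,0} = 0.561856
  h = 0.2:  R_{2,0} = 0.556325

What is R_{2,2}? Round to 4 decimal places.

R_{1,1} = (4·0.561856 − 0.584169) / 3 = 0.554418
R_{2,1} = (4·0.556325 − 0.561856) / 3 = 0.554481
R_{2,2} = 0.554481 + (0.554481 − 0.554418)/15 = 0.554485

0.5545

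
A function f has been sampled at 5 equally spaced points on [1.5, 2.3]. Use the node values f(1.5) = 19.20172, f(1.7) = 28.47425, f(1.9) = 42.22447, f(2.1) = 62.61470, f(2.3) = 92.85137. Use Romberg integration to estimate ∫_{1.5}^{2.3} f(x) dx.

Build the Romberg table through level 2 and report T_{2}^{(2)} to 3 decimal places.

37.386

T_{0}^{(0)} (trapezoid, 1 panel, h=0.8000): 44.82124
T_{1}^{(0)} (trapezoid, 2 panels, h=0.4000): 39.30041
T_{2}^{(0)} (trapezoid, 4 panels, h=0.2000): 37.86799
T_{1}^{(1)} = 39.30041 + (39.30041 − 44.82124)/3 = 37.46013
T_{2}^{(1)} = 37.86799 + (37.86799 − 39.30041)/3 = 37.39052
T_{2}^{(2)} = 37.39052 + (37.39052 − 37.46013)/15 = 37.38588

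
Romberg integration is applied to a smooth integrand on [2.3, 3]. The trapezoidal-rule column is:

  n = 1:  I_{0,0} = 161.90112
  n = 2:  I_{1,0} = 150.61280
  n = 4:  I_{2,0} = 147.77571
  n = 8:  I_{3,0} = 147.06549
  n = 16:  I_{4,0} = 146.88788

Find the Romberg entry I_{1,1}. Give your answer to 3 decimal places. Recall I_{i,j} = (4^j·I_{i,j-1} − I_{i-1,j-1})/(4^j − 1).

146.850

Richardson extrapolation on the trapezoidal column (denominator 4−1=3):
I_{1,1} = (4·150.61280 − 161.90112) / 3 = 146.85003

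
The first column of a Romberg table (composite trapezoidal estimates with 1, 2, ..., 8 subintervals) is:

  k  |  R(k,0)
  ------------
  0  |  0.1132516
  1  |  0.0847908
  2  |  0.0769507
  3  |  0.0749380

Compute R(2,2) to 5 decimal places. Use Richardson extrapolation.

R(1,1) = (4·0.0847908 − 0.1132516) / 3 = 0.0753039
R(2,1) = 0.0769507 + (0.0769507 − 0.0847908)/3 = 0.0743373
R(2,2) = (16·0.0743373 − 0.0753039) / 15 = 0.0742729

0.07427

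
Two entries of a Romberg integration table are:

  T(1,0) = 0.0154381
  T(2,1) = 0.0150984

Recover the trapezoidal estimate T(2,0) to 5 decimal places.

From T(2,1) = (4·T(2,0) − T(1,0))/3, solve for T(2,0):
4·T(2,0) = 3·0.0150984 + 0.0154381 = 0.0607333
T(2,0) = 0.0151833

0.01518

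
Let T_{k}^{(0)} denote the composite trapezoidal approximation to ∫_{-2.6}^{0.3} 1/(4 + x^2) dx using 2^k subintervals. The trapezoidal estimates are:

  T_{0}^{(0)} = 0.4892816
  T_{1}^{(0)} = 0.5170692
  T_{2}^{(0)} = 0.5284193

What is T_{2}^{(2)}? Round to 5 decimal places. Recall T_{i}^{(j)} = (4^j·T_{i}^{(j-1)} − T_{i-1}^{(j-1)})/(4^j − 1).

0.53259

Richardson extrapolation on the trapezoidal column (denominator 4−1=3):
T_{1}^{(1)} = (4·0.5170692 − 0.4892816) / 3 = 0.5263317
T_{2}^{(1)} = (4·0.5284193 − 0.5170692) / 3 = 0.5322027
T_{2}^{(2)} = 0.5322027 + (0.5322027 − 0.5263317)/15 = 0.5325941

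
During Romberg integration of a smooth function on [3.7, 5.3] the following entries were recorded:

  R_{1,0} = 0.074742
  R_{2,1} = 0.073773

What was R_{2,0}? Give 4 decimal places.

0.0740

From R_{2,1} = (4·R_{2,0} − R_{1,0})/3, solve for R_{2,0}:
4·R_{2,0} = 3·0.073773 + 0.074742 = 0.296061
R_{2,0} = 0.074015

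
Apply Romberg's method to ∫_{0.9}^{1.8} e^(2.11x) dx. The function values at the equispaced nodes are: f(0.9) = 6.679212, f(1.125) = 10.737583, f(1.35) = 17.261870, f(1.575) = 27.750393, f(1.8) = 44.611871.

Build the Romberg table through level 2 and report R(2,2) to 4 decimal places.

R(0,0) (trapezoid, 1 panel, h=0.9000): 23.080987
R(1,0) (trapezoid, 2 panels, h=0.4500): 19.308335
R(2,0) (trapezoid, 4 panels, h=0.2250): 18.313962
R(1,1) = 19.308335 + (19.308335 − 23.080987)/3 = 18.050784
R(2,1) = 18.313962 + (18.313962 − 19.308335)/3 = 17.982504
R(2,2) = 17.982504 + (17.982504 − 18.050784)/15 = 17.977952

17.9780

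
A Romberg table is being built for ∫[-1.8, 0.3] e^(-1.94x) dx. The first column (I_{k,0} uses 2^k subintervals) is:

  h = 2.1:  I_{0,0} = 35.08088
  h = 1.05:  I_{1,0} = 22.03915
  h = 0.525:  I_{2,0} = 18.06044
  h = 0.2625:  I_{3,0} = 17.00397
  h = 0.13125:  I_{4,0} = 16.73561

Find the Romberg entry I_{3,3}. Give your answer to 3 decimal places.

Richardson extrapolation on the trapezoidal column (denominator 4−1=3):
I_{1,1} = (4·22.03915 − 35.08088) / 3 = 17.69191
I_{2,1} = 18.06044 + (18.06044 − 22.03915)/3 = 16.73420
I_{3,1} = 17.00397 + (17.00397 − 18.06044)/3 = 16.65181
I_{2,2} = (16·16.73420 − 17.69191) / 15 = 16.67035
I_{3,2} = 16.65181 + (16.65181 − 16.73420)/15 = 16.64632
I_{3,3} = (64·16.64632 − 16.67035) / 63 = 16.64594

16.646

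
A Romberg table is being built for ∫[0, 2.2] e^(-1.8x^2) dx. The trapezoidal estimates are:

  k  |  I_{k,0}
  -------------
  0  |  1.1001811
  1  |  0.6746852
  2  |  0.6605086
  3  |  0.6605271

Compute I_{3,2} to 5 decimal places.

Richardson extrapolation on the trapezoidal column (denominator 4−1=3):
I_{2,1} = (4·0.6605086 − 0.6746852) / 3 = 0.6557831
I_{3,1} = 0.6605271 + (0.6605271 − 0.6605086)/3 = 0.6605333
I_{3,2} = 0.6605333 + (0.6605333 − 0.6557831)/15 = 0.6608500

0.66085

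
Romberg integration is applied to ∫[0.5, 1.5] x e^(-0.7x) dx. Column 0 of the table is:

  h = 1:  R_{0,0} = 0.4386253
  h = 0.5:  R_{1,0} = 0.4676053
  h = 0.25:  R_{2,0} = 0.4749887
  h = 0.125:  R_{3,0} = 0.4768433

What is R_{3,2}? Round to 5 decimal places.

R_{2,1} = (4·0.4749887 − 0.4676053) / 3 = 0.4774498
R_{3,1} = 0.4768433 + (0.4768433 − 0.4749887)/3 = 0.4774615
R_{3,2} = (16·0.4774615 − 0.4774498) / 15 = 0.4774623
(Column j=1 coincides with Simpson's rule on the same nodes.)

0.47746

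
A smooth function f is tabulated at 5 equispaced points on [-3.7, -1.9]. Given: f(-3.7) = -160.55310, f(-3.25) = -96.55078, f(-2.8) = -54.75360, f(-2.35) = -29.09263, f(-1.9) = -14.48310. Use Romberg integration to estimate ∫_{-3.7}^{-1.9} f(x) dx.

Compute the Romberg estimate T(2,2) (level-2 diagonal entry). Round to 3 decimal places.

-118.058

T(0,0) (trapezoid, 1 panel, h=1.8000): -157.53258
T(1,0) (trapezoid, 2 panels, h=0.9000): -128.04453
T(2,0) (trapezoid, 4 panels, h=0.4500): -120.56180
T(1,1) = -128.04453 + (-128.04453 − (-157.53258))/3 = -118.21518
T(2,1) = -120.56180 + (-120.56180 − (-128.04453))/3 = -118.06756
T(2,2) = -118.06756 + (-118.06756 − (-118.21518))/15 = -118.05772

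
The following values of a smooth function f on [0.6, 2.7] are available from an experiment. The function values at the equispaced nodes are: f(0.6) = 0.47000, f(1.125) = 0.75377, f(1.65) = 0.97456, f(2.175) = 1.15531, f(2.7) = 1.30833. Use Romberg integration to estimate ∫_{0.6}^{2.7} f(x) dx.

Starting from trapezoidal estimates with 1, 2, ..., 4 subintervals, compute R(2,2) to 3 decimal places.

R(0,0) (trapezoid, 1 panel, h=2.1000): 1.86725
R(1,0) (trapezoid, 2 panels, h=1.0500): 1.95691
R(2,0) (trapezoid, 4 panels, h=0.5250): 1.98072
R(1,1) = 1.95691 + (1.95691 − 1.86725)/3 = 1.98680
R(2,1) = 1.98072 + (1.98072 − 1.95691)/3 = 1.98866
R(2,2) = 1.98866 + (1.98866 − 1.98680)/15 = 1.98878

1.989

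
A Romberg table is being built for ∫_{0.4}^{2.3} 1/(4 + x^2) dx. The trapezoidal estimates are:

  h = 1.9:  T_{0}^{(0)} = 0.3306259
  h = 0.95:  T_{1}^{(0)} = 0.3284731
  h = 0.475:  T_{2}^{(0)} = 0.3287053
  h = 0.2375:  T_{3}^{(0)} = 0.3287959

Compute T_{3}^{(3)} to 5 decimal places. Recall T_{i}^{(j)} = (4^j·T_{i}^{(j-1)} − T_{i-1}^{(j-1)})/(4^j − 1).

0.32883

Richardson extrapolation on the trapezoidal column (denominator 4−1=3):
T_{1}^{(1)} = 0.3284731 + (0.3284731 − 0.3306259)/3 = 0.3277555
T_{2}^{(1)} = (4·0.3287053 − 0.3284731) / 3 = 0.3287827
T_{3}^{(1)} = 0.3287959 + (0.3287959 − 0.3287053)/3 = 0.3288261
T_{2}^{(2)} = (16·0.3287827 − 0.3277555) / 15 = 0.3288512
T_{3}^{(2)} = (16·0.3288261 − 0.3287827) / 15 = 0.3288290
T_{3}^{(3)} = 0.3288290 + (0.3288290 − 0.3288512)/63 = 0.3288286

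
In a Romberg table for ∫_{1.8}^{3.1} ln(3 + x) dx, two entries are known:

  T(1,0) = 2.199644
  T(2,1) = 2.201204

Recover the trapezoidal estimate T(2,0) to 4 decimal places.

From T(2,1) = (4·T(2,0) − T(1,0))/3, solve for T(2,0):
4·T(2,0) = 3·2.201204 + 2.199644 = 8.803256
T(2,0) = 2.200814

2.2008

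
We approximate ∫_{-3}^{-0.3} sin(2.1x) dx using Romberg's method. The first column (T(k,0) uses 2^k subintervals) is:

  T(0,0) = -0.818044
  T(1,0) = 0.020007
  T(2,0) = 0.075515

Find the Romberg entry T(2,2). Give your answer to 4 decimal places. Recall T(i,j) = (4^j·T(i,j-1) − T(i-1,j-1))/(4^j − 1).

0.0803

Richardson extrapolation on the trapezoidal column (denominator 4−1=3):
T(1,1) = 0.020007 + (0.020007 − (-0.818044))/3 = 0.299357
T(2,1) = 0.075515 + (0.075515 − 0.020007)/3 = 0.094018
T(2,2) = 0.094018 + (0.094018 − 0.299357)/15 = 0.080329
(Column j=1 coincides with Simpson's rule on the same nodes.)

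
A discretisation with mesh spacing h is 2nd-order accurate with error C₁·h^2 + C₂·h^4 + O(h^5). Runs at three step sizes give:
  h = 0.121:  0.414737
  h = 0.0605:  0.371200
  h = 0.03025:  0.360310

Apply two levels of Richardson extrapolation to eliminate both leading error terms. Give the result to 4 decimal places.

0.3567

First eliminate the h^2 term (factor 2^2 = 4):
  B₁ = (4·0.371200 − 0.414737)/3 = 0.356688
  B₂ = (4·0.360310 − 0.371200)/3 = 0.356680
Then eliminate the h^4 term (factor 2^4 = 16):
  (16·0.356680 − 0.356688)/15 = 0.356679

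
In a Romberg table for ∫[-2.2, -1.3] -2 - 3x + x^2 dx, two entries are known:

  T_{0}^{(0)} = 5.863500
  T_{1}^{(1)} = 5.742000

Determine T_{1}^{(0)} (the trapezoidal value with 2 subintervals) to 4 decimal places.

5.7724

From T_{1}^{(1)} = (4·T_{1}^{(0)} − T_{0}^{(0)})/3, solve for T_{1}^{(0)}:
4·T_{1}^{(0)} = 3·5.742000 + 5.863500 = 23.089500
T_{1}^{(0)} = 5.772375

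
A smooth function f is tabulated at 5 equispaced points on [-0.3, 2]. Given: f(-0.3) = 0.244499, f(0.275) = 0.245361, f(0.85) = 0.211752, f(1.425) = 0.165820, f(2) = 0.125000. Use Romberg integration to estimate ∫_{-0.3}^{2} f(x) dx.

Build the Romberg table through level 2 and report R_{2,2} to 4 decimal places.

0.4673

R_{0,0} (trapezoid, 1 panel, h=2.3000): 0.424924
R_{1,0} (trapezoid, 2 panels, h=1.1500): 0.455977
R_{2,0} (trapezoid, 4 panels, h=0.5750): 0.464417
R_{1,1} = 0.455977 + (0.455977 − 0.424924)/3 = 0.466328
R_{2,1} = 0.464417 + (0.464417 − 0.455977)/3 = 0.467230
R_{2,2} = 0.467230 + (0.467230 − 0.466328)/15 = 0.467290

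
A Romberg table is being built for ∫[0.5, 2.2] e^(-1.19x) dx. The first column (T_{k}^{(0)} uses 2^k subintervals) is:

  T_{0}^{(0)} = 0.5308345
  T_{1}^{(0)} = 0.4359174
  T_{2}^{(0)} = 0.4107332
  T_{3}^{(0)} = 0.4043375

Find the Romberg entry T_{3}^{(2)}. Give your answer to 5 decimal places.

0.40220

Richardson extrapolation on the trapezoidal column (denominator 4−1=3):
T_{2}^{(1)} = 0.4107332 + (0.4107332 − 0.4359174)/3 = 0.4023385
T_{3}^{(1)} = 0.4043375 + (0.4043375 − 0.4107332)/3 = 0.4022056
T_{3}^{(2)} = (16·0.4022056 − 0.4023385) / 15 = 0.4021967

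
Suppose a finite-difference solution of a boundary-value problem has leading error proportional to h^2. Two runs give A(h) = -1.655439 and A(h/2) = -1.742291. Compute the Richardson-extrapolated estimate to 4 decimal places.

The leading error scales as h^2; refining by a factor of 2 reduces it by 2^2 = 4.
Extrapolated value = (4·A(h/2) − A(h)) / (4 − 1)
= (4·(-1.742291) − (-1.655439)) / 3
= -5.313725 / 3 = -1.771242

-1.7712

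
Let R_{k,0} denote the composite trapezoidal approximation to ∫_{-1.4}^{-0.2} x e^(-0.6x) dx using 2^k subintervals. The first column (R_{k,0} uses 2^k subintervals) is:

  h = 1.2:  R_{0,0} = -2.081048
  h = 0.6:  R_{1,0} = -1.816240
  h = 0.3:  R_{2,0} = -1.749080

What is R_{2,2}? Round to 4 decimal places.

-1.7266

Richardson extrapolation on the trapezoidal column (denominator 4−1=3):
R_{1,1} = (4·(-1.816240) − (-2.081048)) / 3 = -1.727971
R_{2,1} = (4·(-1.749080) − (-1.816240)) / 3 = -1.726693
R_{2,2} = (16·(-1.726693) − (-1.727971)) / 15 = -1.726608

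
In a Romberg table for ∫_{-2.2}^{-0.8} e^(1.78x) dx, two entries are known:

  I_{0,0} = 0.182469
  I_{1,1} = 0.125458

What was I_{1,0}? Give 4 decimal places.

From I_{1,1} = (4·I_{1,0} − I_{0,0})/3, solve for I_{1,0}:
4·I_{1,0} = 3·0.125458 + 0.182469 = 0.558843
I_{1,0} = 0.139711

0.1397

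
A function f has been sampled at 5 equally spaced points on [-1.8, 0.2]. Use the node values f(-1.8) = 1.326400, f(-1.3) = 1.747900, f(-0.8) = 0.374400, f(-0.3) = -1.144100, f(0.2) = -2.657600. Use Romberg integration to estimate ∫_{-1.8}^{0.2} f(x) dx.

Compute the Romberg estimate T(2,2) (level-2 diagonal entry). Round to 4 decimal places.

0.3221

T(0,0) (trapezoid, 1 panel, h=2.0000): -1.331200
T(1,0) (trapezoid, 2 panels, h=1.0000): -0.291200
T(2,0) (trapezoid, 4 panels, h=0.5000): 0.156300
T(1,1) = -0.291200 + (-0.291200 − (-1.331200))/3 = 0.055467
T(2,1) = 0.156300 + (0.156300 − (-0.291200))/3 = 0.305467
T(2,2) = 0.305467 + (0.305467 − 0.055467)/15 = 0.322134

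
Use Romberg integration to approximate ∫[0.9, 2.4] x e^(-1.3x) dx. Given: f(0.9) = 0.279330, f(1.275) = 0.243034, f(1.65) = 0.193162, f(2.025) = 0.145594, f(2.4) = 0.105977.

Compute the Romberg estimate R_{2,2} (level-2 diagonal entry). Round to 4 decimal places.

R_{0,0} (trapezoid, 1 panel, h=1.5000): 0.288980
R_{1,0} (trapezoid, 2 panels, h=0.7500): 0.289362
R_{2,0} (trapezoid, 4 panels, h=0.3750): 0.290416
R_{1,1} = 0.289362 + (0.289362 − 0.288980)/3 = 0.289489
R_{2,1} = 0.290416 + (0.290416 − 0.289362)/3 = 0.290767
R_{2,2} = 0.290767 + (0.290767 − 0.289489)/15 = 0.290852

0.2909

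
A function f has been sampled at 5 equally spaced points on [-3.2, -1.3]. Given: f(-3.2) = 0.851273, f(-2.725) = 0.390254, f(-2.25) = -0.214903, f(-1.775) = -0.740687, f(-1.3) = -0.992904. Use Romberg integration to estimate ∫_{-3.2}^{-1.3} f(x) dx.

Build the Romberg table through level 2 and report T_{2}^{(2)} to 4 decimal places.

-0.3121

T_{0}^{(0)} (trapezoid, 1 panel, h=1.9000): -0.134549
T_{1}^{(0)} (trapezoid, 2 panels, h=0.9500): -0.271433
T_{2}^{(0)} (trapezoid, 4 panels, h=0.4750): -0.302172
T_{1}^{(1)} = -0.271433 + (-0.271433 − (-0.134549))/3 = -0.317061
T_{2}^{(1)} = -0.302172 + (-0.302172 − (-0.271433))/3 = -0.312418
T_{2}^{(2)} = -0.312418 + (-0.312418 − (-0.317061))/15 = -0.312108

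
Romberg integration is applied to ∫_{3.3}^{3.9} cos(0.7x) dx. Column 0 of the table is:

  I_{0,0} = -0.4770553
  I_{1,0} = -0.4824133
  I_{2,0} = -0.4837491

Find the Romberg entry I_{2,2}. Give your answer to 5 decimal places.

-0.48419

I_{1,1} = -0.4824133 + (-0.4824133 − (-0.4770553))/3 = -0.4841993
I_{2,1} = (4·(-0.4837491) − (-0.4824133)) / 3 = -0.4841944
I_{2,2} = (16·(-0.4841944) − (-0.4841993)) / 15 = -0.4841941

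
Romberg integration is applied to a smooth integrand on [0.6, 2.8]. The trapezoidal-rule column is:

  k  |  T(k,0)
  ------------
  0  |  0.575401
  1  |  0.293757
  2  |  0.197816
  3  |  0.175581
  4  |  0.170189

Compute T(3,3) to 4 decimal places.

T(1,1) = 0.293757 + (0.293757 − 0.575401)/3 = 0.199876
T(2,1) = 0.197816 + (0.197816 − 0.293757)/3 = 0.165836
T(3,1) = (4·0.175581 − 0.197816) / 3 = 0.168169
T(2,2) = (16·0.165836 − 0.199876) / 15 = 0.163567
T(3,2) = (16·0.168169 − 0.165836) / 15 = 0.168325
T(3,3) = 0.168325 + (0.168325 − 0.163567)/63 = 0.168401

0.1684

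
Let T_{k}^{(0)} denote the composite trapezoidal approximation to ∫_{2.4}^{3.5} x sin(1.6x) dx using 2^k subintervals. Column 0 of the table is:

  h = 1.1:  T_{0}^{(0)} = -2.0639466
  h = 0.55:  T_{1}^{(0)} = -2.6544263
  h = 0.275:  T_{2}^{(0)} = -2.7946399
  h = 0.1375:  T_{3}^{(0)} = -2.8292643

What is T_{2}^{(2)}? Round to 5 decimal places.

-2.84072

Richardson extrapolation on the trapezoidal column (denominator 4−1=3):
T_{1}^{(1)} = -2.6544263 + (-2.6544263 − (-2.0639466))/3 = -2.8512529
T_{2}^{(1)} = (4·(-2.7946399) − (-2.6544263)) / 3 = -2.8413778
T_{2}^{(2)} = (16·(-2.8413778) − (-2.8512529)) / 15 = -2.8407195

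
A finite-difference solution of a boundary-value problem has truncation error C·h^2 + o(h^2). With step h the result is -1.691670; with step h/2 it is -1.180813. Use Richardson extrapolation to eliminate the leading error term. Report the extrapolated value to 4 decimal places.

-1.0105

Extrapolated value = (4·A(h/2) − A(h)) / (4 − 1)
= (4·(-1.180813) − (-1.691670)) / 3
= -3.031582 / 3 = -1.010527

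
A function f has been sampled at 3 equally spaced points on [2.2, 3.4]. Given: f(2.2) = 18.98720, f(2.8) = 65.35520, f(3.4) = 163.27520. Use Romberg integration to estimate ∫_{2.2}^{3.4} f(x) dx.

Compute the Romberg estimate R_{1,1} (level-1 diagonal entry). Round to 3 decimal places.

R_{0,0} (trapezoid, 1 panel, h=1.2000): 109.35744
R_{1,0} (trapezoid, 2 panels, h=0.6000): 93.89184
R_{1,1} = 93.89184 + (93.89184 − 109.35744)/3 = 88.73664

88.737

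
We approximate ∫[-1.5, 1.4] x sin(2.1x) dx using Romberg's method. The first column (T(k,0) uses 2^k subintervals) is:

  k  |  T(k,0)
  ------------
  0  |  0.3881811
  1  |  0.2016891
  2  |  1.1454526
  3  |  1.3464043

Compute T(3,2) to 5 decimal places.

T(2,1) = (4·1.1454526 − 0.2016891) / 3 = 1.4600404
T(3,1) = (4·1.3464043 − 1.1454526) / 3 = 1.4133882
T(3,2) = 1.4133882 + (1.4133882 − 1.4600404)/15 = 1.4102781

1.41028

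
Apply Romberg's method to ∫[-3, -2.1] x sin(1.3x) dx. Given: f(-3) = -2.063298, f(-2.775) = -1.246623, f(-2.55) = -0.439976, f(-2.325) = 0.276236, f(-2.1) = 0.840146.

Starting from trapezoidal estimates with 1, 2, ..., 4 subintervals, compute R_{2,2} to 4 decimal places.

R_{0,0} (trapezoid, 1 panel, h=0.9000): -0.550418
R_{1,0} (trapezoid, 2 panels, h=0.4500): -0.473198
R_{2,0} (trapezoid, 4 panels, h=0.2250): -0.454936
R_{1,1} = -0.473198 + (-0.473198 − (-0.550418))/3 = -0.447458
R_{2,1} = -0.454936 + (-0.454936 − (-0.473198))/3 = -0.448849
R_{2,2} = -0.448849 + (-0.448849 − (-0.447458))/15 = -0.448942

-0.4489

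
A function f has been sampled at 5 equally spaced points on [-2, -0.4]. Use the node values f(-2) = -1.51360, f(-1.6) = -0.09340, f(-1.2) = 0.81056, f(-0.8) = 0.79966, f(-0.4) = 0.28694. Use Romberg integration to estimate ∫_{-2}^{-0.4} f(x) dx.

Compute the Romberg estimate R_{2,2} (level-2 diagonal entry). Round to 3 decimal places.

R_{0,0} (trapezoid, 1 panel, h=1.6000): -0.98133
R_{1,0} (trapezoid, 2 panels, h=0.8000): 0.15778
R_{2,0} (trapezoid, 4 panels, h=0.4000): 0.36140
R_{1,1} = 0.15778 + (0.15778 − (-0.98133))/3 = 0.53748
R_{2,1} = 0.36140 + (0.36140 − 0.15778)/3 = 0.42927
R_{2,2} = 0.42927 + (0.42927 − 0.53748)/15 = 0.42206

0.422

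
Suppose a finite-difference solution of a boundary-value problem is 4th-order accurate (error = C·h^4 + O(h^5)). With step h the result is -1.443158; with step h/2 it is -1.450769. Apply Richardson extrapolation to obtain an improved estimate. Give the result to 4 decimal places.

-1.4513

The leading error scales as h^4; refining by a factor of 2 reduces it by 2^4 = 16.
Extrapolated value = (16·A(h/2) − A(h)) / (16 − 1)
= (16·(-1.450769) − (-1.443158)) / 15
= -21.769146 / 15 = -1.451276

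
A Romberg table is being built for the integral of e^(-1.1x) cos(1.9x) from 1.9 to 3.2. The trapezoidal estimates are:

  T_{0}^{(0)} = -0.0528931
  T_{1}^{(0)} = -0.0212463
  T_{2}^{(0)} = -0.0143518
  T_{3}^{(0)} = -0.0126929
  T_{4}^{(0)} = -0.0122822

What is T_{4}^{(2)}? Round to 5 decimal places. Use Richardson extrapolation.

-0.01215

Richardson extrapolation on the trapezoidal column (denominator 4−1=3):
T_{3}^{(1)} = -0.0126929 + (-0.0126929 − (-0.0143518))/3 = -0.0121399
T_{4}^{(1)} = -0.0122822 + (-0.0122822 − (-0.0126929))/3 = -0.0121453
T_{4}^{(2)} = -0.0121453 + (-0.0121453 − (-0.0121399))/15 = -0.0121457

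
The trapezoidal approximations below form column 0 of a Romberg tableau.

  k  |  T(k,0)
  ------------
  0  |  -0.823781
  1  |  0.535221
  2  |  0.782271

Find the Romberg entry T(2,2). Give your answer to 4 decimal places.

0.8564

Richardson extrapolation on the trapezoidal column (denominator 4−1=3):
T(1,1) = (4·0.535221 − (-0.823781)) / 3 = 0.988222
T(2,1) = (4·0.782271 − 0.535221) / 3 = 0.864621
T(2,2) = (16·0.864621 − 0.988222) / 15 = 0.856381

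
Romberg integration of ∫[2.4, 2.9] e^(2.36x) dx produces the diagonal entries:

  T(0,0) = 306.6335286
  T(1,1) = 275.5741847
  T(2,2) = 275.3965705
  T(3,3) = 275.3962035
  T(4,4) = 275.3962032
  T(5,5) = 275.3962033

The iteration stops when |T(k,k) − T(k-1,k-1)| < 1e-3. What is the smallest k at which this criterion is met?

k = 3

|T(1,1) − T(0,0)| = 31.0593439 ≥ 1e-3
|T(2,2) − T(1,1)| = 0.1776142 ≥ 1e-3
|T(3,3) − T(2,2)| = 0.0003670 < 1e-3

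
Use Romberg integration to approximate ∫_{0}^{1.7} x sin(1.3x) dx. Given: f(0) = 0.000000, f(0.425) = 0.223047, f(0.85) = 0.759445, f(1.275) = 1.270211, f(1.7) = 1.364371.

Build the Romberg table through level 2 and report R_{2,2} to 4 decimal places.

R_{0,0} (trapezoid, 1 panel, h=1.7000): 1.159715
R_{1,0} (trapezoid, 2 panels, h=0.8500): 1.225386
R_{2,0} (trapezoid, 4 panels, h=0.4250): 1.247328
R_{1,1} = 1.225386 + (1.225386 − 1.159715)/3 = 1.247276
R_{2,1} = 1.247328 + (1.247328 − 1.225386)/3 = 1.254642
R_{2,2} = 1.254642 + (1.254642 − 1.247276)/15 = 1.255133

1.2551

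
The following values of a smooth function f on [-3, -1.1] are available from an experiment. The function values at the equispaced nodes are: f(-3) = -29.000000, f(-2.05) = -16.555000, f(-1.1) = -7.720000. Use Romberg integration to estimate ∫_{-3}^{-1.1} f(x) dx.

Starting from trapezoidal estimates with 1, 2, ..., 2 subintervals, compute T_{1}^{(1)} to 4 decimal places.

T_{0}^{(0)} (trapezoid, 1 panel, h=1.9000): -34.884000
T_{1}^{(0)} (trapezoid, 2 panels, h=0.9500): -33.169250
T_{1}^{(1)} = -33.169250 + (-33.169250 − (-34.884000))/3 = -32.597667

-32.5977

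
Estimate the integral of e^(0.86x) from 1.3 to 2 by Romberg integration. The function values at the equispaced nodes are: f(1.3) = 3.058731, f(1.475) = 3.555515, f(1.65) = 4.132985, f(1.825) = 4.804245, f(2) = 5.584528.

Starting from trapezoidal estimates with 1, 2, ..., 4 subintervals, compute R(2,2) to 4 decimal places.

R(0,0) (trapezoid, 1 panel, h=0.7000): 3.025141
R(1,0) (trapezoid, 2 panels, h=0.3500): 2.959115
R(2,0) (trapezoid, 4 panels, h=0.1750): 2.942516
R(1,1) = 2.959115 + (2.959115 − 3.025141)/3 = 2.937106
R(2,1) = 2.942516 + (2.942516 − 2.959115)/3 = 2.936983
R(2,2) = 2.936983 + (2.936983 − 2.937106)/15 = 2.936975

2.9370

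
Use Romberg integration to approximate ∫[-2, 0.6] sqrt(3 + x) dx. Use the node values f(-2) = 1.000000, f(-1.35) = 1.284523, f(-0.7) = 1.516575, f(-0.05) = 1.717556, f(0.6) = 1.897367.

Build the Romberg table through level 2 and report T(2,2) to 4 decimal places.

3.8869

T(0,0) (trapezoid, 1 panel, h=2.6000): 3.766577
T(1,0) (trapezoid, 2 panels, h=1.3000): 3.854836
T(2,0) (trapezoid, 4 panels, h=0.6500): 3.878769
T(1,1) = 3.854836 + (3.854836 − 3.766577)/3 = 3.884256
T(2,1) = 3.878769 + (3.878769 − 3.854836)/3 = 3.886747
T(2,2) = 3.886747 + (3.886747 − 3.884256)/15 = 3.886913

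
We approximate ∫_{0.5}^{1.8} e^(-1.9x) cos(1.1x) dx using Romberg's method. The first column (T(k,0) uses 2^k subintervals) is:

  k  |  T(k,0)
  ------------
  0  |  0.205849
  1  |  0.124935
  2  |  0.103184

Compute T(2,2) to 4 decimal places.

Richardson extrapolation on the trapezoidal column (denominator 4−1=3):
T(1,1) = 0.124935 + (0.124935 − 0.205849)/3 = 0.097964
T(2,1) = (4·0.103184 − 0.124935) / 3 = 0.095934
T(2,2) = 0.095934 + (0.095934 − 0.097964)/15 = 0.095799

0.0958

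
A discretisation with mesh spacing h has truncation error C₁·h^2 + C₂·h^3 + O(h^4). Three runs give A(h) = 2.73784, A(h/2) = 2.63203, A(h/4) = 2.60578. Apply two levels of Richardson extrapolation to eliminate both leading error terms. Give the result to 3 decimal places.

First eliminate the h^2 term (factor 2^2 = 4):
  B₁ = (4·2.63203 − 2.73784)/3 = 2.59676
  B₂ = (4·2.60578 − 2.63203)/3 = 2.59703
Then eliminate the h^3 term (factor 2^3 = 8):
  (8·2.59703 − 2.59676)/7 = 2.59707

2.597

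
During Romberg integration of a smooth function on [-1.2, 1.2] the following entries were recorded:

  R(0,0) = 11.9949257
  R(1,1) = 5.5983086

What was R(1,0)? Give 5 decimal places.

7.19746

From R(1,1) = (4·R(1,0) − R(0,0))/3, solve for R(1,0):
4·R(1,0) = 3·5.5983086 + 11.9949257 = 28.7898515
R(1,0) = 7.1974629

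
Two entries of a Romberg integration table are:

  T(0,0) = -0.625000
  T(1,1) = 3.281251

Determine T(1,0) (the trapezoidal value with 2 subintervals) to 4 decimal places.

From T(1,1) = (4·T(1,0) − T(0,0))/3, solve for T(1,0):
4·T(1,0) = 3·3.281251 + (-0.625000) = 9.218753
T(1,0) = 2.304688

2.3047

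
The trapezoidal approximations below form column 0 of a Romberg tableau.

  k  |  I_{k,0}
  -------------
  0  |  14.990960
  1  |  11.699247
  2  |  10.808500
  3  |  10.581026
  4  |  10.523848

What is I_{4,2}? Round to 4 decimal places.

10.5048

Richardson extrapolation on the trapezoidal column (denominator 4−1=3):
I_{3,1} = (4·10.581026 − 10.808500) / 3 = 10.505201
I_{4,1} = (4·10.523848 − 10.581026) / 3 = 10.504789
I_{4,2} = (16·10.504789 − 10.505201) / 15 = 10.504762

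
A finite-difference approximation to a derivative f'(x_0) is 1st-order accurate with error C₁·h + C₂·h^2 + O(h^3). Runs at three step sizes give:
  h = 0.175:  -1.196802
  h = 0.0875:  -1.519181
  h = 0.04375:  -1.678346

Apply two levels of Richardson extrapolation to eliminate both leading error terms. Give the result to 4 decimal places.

First eliminate the h term (factor 2^1 = 2):
  B₁ = (2·(-1.519181) − (-1.196802))/1 = -1.841560
  B₂ = (2·(-1.678346) − (-1.519181))/1 = -1.837511
Then eliminate the h^2 term (factor 2^2 = 4):
  (4·(-1.837511) − (-1.841560))/3 = -1.836161

-1.8362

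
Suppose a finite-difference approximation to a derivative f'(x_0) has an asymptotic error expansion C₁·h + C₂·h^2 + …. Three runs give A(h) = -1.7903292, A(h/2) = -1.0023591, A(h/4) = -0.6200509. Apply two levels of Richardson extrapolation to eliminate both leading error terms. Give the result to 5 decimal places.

First eliminate the h term (factor 2^1 = 2):
  B₁ = (2·(-1.0023591) − (-1.7903292))/1 = -0.2143890
  B₂ = (2·(-0.6200509) − (-1.0023591))/1 = -0.2377427
Then eliminate the h^2 term (factor 2^2 = 4):
  (4·(-0.2377427) − (-0.2143890))/3 = -0.2455273

-0.24553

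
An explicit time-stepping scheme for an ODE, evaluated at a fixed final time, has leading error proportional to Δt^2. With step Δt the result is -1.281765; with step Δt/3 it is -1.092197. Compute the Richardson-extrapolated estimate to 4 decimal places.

-1.0685

The leading error scales as Δt^2; refining by a factor of 3 reduces it by 3^2 = 9.
Extrapolated value = (9·A(Δt/3) − A(Δt)) / (9 − 1)
= (9·(-1.092197) − (-1.281765)) / 8
= -8.548008 / 8 = -1.068501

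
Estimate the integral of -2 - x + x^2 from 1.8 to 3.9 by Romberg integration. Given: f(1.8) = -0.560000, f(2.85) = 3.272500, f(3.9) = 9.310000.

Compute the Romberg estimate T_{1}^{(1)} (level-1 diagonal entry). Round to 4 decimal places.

T_{0}^{(0)} (trapezoid, 1 panel, h=2.1000): 9.187500
T_{1}^{(0)} (trapezoid, 2 panels, h=1.0500): 8.029875
T_{1}^{(1)} = 8.029875 + (8.029875 − 9.187500)/3 = 7.644000

7.6440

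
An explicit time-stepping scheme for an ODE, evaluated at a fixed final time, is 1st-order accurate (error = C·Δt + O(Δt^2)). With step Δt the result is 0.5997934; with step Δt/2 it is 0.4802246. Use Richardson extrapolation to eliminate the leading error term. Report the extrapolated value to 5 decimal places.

0.36066

The leading error scales as Δt; refining by a factor of 2 reduces it by 2^1 = 2.
Extrapolated value = (2·A(Δt/2) − A(Δt)) / (2 − 1)
= (2·0.4802246 − 0.5997934) / 1
= 0.3606558 / 1 = 0.3606558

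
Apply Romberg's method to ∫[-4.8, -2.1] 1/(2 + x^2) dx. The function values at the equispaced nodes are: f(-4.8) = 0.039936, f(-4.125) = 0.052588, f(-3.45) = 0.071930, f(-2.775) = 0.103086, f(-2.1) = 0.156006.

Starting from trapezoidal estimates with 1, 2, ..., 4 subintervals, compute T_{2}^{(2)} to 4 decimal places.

0.2165

T_{0}^{(0)} (trapezoid, 1 panel, h=2.7000): 0.264522
T_{1}^{(0)} (trapezoid, 2 panels, h=1.3500): 0.229366
T_{2}^{(0)} (trapezoid, 4 panels, h=0.6750): 0.219763
T_{1}^{(1)} = 0.229366 + (0.229366 − 0.264522)/3 = 0.217647
T_{2}^{(1)} = 0.219763 + (0.219763 − 0.229366)/3 = 0.216562
T_{2}^{(2)} = 0.216562 + (0.216562 − 0.217647)/15 = 0.216490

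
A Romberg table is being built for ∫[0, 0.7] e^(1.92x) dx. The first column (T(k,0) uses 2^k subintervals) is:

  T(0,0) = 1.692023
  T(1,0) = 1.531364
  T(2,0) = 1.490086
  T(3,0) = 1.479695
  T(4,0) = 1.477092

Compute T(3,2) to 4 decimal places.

Richardson extrapolation on the trapezoidal column (denominator 4−1=3):
T(2,1) = 1.490086 + (1.490086 − 1.531364)/3 = 1.476327
T(3,1) = (4·1.479695 − 1.490086) / 3 = 1.476231
T(3,2) = (16·1.476231 − 1.476327) / 15 = 1.476225

1.4762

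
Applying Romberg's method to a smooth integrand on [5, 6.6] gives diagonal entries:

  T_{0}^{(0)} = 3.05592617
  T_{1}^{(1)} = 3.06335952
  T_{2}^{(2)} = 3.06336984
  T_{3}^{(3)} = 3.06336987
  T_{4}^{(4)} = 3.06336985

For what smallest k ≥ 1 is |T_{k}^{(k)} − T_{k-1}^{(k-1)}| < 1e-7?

k = 3

|T_{1}^{(1)} − T_{0}^{(0)}| = 0.00743335 ≥ 1e-7
|T_{2}^{(2)} − T_{1}^{(1)}| = 0.00001032 ≥ 1e-7
|T_{3}^{(3)} − T_{2}^{(2)}| = 0.00000003 < 1e-7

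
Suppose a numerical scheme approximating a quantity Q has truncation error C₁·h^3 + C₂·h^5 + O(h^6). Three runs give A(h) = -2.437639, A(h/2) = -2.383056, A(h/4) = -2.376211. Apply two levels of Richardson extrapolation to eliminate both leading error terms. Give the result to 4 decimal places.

First eliminate the h^3 term (factor 2^3 = 8):
  B₁ = (8·(-2.383056) − (-2.437639))/7 = -2.375258
  B₂ = (8·(-2.376211) − (-2.383056))/7 = -2.375233
Then eliminate the h^5 term (factor 2^5 = 32):
  (32·(-2.375233) − (-2.375258))/31 = -2.375232

-2.3752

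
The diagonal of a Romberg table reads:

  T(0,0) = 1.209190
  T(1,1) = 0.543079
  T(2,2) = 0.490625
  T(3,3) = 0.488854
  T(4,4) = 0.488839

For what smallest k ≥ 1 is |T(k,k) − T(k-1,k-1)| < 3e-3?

k = 3

|T(1,1) − T(0,0)| = 0.666111 ≥ 3e-3
|T(2,2) − T(1,1)| = 0.052454 ≥ 3e-3
|T(3,3) − T(2,2)| = 0.001771 < 3e-3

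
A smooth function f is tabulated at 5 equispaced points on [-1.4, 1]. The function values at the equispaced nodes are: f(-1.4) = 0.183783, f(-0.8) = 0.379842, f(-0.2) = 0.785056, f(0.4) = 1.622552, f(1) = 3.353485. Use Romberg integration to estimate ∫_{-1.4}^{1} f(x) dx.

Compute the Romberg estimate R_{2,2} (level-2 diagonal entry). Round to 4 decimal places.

R_{0,0} (trapezoid, 1 panel, h=2.4000): 4.244722
R_{1,0} (trapezoid, 2 panels, h=1.2000): 3.064428
R_{2,0} (trapezoid, 4 panels, h=0.6000): 2.733650
R_{1,1} = 3.064428 + (3.064428 − 4.244722)/3 = 2.670997
R_{2,1} = 2.733650 + (2.733650 − 3.064428)/3 = 2.623391
R_{2,2} = 2.623391 + (2.623391 − 2.670997)/15 = 2.620217

2.6202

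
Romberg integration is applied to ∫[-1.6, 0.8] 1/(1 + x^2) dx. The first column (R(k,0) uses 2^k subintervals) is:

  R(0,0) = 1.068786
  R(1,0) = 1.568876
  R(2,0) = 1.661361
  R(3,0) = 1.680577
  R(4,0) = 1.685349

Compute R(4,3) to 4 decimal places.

1.6869

Richardson extrapolation on the trapezoidal column (denominator 4−1=3):
R(2,1) = (4·1.661361 − 1.568876) / 3 = 1.692189
R(3,1) = (4·1.680577 − 1.661361) / 3 = 1.686982
R(4,1) = (4·1.685349 − 1.680577) / 3 = 1.686940
R(3,2) = 1.686982 + (1.686982 − 1.692189)/15 = 1.686635
R(4,2) = 1.686940 + (1.686940 − 1.686982)/15 = 1.686937
R(4,3) = (64·1.686937 − 1.686635) / 63 = 1.686942
(Column j=1 coincides with Simpson's rule on the same nodes.)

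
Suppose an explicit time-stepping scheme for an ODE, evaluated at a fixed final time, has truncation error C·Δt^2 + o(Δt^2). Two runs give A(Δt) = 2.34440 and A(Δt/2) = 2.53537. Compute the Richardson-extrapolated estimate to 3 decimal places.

2.599

Extrapolated value = (4·A(Δt/2) − A(Δt)) / (4 − 1)
= (4·2.53537 − 2.34440) / 3
= 7.79708 / 3 = 2.59903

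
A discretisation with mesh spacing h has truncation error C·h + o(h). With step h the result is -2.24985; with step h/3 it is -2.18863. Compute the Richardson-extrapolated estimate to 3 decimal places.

The leading error scales as h; refining by a factor of 3 reduces it by 3^1 = 3.
Extrapolated value = (3·A(h/3) − A(h)) / (3 − 1)
= (3·(-2.18863) − (-2.24985)) / 2
= -4.31604 / 2 = -2.15802

-2.158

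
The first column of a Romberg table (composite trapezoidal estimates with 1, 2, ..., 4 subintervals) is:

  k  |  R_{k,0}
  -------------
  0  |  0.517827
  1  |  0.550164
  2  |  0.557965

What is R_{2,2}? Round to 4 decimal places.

0.5605

R_{1,1} = 0.550164 + (0.550164 − 0.517827)/3 = 0.560943
R_{2,1} = (4·0.557965 − 0.550164) / 3 = 0.560565
R_{2,2} = (16·0.560565 − 0.560943) / 15 = 0.560540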